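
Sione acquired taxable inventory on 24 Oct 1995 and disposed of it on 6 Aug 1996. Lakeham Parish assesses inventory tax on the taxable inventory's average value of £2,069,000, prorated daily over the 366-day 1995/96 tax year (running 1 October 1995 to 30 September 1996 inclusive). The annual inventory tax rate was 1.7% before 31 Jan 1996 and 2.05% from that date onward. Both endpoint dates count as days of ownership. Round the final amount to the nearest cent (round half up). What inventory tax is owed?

£31,416.58

24 Oct 1995 – 30 Jan 1996: 99 days at 1.7% → £2,069,000 × 1.7% × 99/366 = £9,514.0082
31 Jan – 6 Aug 1996: 189 days at 2.05% → £2,069,000 × 2.05% × 189/366 = £21,902.5697
Total = £31,416.5779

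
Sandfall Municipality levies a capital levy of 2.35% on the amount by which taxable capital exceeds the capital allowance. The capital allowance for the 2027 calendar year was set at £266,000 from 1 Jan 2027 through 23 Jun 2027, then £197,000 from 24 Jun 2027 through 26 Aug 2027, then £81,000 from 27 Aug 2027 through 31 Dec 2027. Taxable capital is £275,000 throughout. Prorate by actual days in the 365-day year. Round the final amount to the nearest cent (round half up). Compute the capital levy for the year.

1 Jan – 23 Jun 2027: 174 days, exemption £266,000 → (£275,000 − £266,000) × 2.35% × 174/365 = £100.8247
24 Jun – 26 Aug 2027: 64 days, exemption £197,000 → (£275,000 − £197,000) × 2.35% × 64/365 = £321.4027
27 Aug – 31 Dec 2027: 127 days, exemption £81,000 → (£275,000 − £81,000) × 2.35% × 127/365 = £1,586.2822
Total = £2,008.5096

£2,008.51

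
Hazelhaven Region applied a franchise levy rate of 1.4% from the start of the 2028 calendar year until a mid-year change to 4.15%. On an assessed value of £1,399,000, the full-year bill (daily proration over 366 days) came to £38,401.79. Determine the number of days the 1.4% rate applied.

187 days

Let d = days at the first rate; then 366 − d days at the second rate.
£1,399,000 × [1.4%·d + 4.15%·(366−d)] / 366 = £38,401.79
Solving gives d = 187, so the new rate took effect on July 6, 2028.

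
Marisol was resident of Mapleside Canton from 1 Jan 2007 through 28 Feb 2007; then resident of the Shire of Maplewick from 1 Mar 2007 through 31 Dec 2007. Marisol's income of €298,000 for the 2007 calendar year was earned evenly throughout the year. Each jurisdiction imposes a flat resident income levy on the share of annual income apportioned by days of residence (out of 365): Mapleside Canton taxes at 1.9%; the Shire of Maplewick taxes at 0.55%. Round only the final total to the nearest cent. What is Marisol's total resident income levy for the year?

Mapleside Canton, 1 Jan – 28 Feb 2007: 59 days → €298,000 × 1.9% × 59/365 = €915.2274
The Shire of Maplewick, 1 Mar – 31 Dec 2007: 306 days → €298,000 × 0.55% × 306/365 = €1,374.0658
Total = €2,289.2932

€2,289.29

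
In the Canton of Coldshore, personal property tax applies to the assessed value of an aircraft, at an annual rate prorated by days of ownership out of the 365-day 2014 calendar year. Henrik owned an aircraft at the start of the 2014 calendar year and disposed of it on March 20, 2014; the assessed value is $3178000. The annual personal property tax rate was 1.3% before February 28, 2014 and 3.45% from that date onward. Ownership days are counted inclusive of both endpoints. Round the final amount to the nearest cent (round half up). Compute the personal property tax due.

$12873.08

January 1 – February 27, 2014: 58 days at 1.3% → $3178000 × 1.3% × 58/365 = $6564.9644
February 28 – March 20, 2014: 21 days at 3.45% → $3178000 × 3.45% × 21/365 = $6308.1123
Total = $12873.0767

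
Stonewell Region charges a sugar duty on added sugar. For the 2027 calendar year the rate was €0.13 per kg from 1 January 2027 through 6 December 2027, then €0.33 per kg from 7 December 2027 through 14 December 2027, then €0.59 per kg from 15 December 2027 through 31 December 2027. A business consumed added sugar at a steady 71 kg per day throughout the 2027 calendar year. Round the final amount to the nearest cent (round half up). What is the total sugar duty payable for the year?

€4,037.77

1 January – 6 December 2027: 340 days × 71 kg/day = 24,140 kg at €0.13/kg → €3,138.20
7 December – 14 December 2027: 8 days × 71 kg/day = 568 kg at €0.33/kg → €187.44
15 December – 31 December 2027: 17 days × 71 kg/day = 1,207 kg at €0.59/kg → €712.13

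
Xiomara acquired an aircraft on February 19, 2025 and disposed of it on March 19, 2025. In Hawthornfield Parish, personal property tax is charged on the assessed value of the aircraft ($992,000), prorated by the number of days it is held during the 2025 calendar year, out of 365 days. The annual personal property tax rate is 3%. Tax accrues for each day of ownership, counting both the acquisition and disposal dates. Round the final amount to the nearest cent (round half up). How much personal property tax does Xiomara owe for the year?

$2,364.49

Days held (February 19 – March 19, 2025): 29 out of 365
Tax = $992,000 × 3% × 29/365 = $2,364.4932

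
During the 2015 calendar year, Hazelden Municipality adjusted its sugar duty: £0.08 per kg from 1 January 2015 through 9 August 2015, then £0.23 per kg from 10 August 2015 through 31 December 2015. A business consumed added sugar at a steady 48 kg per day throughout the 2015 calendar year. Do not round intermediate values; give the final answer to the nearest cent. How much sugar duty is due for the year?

1 January – 9 August 2015: 221 days × 48 kg/day = 10,608 kg at £0.08/kg → £848.64
10 August – 31 December 2015: 144 days × 48 kg/day = 6,912 kg at £0.23/kg → £1589.76

£2438.40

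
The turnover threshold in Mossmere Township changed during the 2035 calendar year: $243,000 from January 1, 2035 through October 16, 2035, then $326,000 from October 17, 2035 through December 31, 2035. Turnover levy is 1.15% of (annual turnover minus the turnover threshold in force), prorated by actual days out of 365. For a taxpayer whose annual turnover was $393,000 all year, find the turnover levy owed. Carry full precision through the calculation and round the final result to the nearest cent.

January 1 – October 16, 2035: 289 days, exemption $243,000 → ($393,000 − $243,000) × 1.15% × 289/365 = $1,365.8219
October 17 – December 31, 2035: 76 days, exemption $326,000 → ($393,000 − $326,000) × 1.15% × 76/365 = $160.4329
Total = $1,526.2548

$1,526.25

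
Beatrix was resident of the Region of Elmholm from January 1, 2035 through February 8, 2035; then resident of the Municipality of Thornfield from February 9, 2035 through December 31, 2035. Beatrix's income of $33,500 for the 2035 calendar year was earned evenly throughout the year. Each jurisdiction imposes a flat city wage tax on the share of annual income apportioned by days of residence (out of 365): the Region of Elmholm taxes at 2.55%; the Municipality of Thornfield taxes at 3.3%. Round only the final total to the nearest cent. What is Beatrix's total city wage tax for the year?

$1,078.65

The Region of Elmholm, January 1 – February 8, 2035: 39 days → $33,500 × 2.55% × 39/365 = $91.2760
The Municipality of Thornfield, February 9 – December 31, 2035: 326 days → $33,500 × 3.3% × 326/365 = $987.3781
Total = $1,078.6541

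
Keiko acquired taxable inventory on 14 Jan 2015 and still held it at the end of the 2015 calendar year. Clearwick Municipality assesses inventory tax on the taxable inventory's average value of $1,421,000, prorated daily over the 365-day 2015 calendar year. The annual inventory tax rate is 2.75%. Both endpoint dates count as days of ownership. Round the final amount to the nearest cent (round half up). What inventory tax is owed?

$37,685.70

Days held (14 Jan – 31 Dec 2015): 352 out of 365
Tax = $1,421,000 × 2.75% × 352/365 = $37,685.6986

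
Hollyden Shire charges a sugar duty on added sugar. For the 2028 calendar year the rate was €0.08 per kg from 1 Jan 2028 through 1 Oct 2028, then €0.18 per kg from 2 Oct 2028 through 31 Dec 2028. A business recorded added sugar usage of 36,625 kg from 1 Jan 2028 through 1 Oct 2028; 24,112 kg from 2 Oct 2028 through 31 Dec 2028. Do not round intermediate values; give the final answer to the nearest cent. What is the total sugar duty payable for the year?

€7270.16

1 Jan – 1 Oct 2028: 36,625 kg at €0.08/kg → €2930.00
2 Oct – 31 Dec 2028: 24,112 kg at €0.18/kg → €4340.16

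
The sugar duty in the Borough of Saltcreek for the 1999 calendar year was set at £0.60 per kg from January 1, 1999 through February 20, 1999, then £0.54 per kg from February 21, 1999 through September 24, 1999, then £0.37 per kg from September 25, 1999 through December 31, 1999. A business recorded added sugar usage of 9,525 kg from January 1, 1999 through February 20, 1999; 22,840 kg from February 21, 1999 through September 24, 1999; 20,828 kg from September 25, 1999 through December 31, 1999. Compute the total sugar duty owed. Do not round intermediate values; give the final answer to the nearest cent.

£25754.96

January 1 – February 20, 1999: 9,525 kg at £0.60/kg → £5715.00
February 21 – September 24, 1999: 22,840 kg at £0.54/kg → £12333.60
September 25 – December 31, 1999: 20,828 kg at £0.37/kg → £7706.36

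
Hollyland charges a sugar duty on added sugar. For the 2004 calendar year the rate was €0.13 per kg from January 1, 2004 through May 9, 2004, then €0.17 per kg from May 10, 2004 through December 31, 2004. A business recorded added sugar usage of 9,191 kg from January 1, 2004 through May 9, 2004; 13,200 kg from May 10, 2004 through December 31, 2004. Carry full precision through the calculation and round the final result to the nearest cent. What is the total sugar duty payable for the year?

January 1 – May 9, 2004: 9,191 kg at €0.13/kg → €1,194.83
May 10 – December 31, 2004: 13,200 kg at €0.17/kg → €2,244.00

€3,438.83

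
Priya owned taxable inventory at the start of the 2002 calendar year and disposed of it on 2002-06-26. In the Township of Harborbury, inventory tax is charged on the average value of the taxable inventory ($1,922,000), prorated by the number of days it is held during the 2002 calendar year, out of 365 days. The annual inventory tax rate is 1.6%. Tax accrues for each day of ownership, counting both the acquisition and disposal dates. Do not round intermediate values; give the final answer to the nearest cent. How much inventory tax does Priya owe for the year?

$14,912.61

Days held (2002-01-01 to 2002-06-26): 177 out of 365
Tax = $1,922,000 × 1.6% × 177/365 = $14,912.6137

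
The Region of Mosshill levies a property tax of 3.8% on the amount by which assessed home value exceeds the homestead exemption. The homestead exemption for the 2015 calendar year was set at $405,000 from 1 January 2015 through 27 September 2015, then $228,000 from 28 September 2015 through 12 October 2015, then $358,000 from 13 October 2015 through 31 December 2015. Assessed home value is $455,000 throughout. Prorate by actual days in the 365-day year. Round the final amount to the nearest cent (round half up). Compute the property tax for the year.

1 January – 27 September 2015: 270 days, exemption $405,000 → ($455,000 − $405,000) × 3.8% × 270/365 = $1,405.4795
28 September – 12 October 2015: 15 days, exemption $228,000 → ($455,000 − $228,000) × 3.8% × 15/365 = $354.4932
13 October – 31 December 2015: 80 days, exemption $358,000 → ($455,000 − $358,000) × 3.8% × 80/365 = $807.8904
Total = $2,567.8630

$2,567.86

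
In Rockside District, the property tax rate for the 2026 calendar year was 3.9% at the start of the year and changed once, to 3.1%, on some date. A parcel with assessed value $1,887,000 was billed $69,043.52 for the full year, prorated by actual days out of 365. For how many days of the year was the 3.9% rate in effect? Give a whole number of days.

Let d = days at the first rate; then 365 − d days at the second rate.
$1,887,000 × [3.9%·d + 3.1%·(365−d)] / 365 = $69,043.52
Solving gives d = 255, so the new rate took effect on 13 September 2026.

255 days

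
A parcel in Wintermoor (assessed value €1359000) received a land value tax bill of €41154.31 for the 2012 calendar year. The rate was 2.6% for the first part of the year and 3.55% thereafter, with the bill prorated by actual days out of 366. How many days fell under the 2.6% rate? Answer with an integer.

Let d = days at the first rate; then 366 − d days at the second rate.
€1359000 × [2.6%·d + 3.55%·(366−d)] / 366 = €41154.31
Solving gives d = 201, so the new rate took effect on 20 Jul 2012.

201 days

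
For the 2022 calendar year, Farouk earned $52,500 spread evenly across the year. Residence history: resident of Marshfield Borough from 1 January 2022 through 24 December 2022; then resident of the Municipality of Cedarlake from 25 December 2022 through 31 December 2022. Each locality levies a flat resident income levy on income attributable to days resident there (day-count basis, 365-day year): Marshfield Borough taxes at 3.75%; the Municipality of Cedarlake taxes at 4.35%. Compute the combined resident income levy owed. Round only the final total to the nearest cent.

Marshfield Borough, 1 January – 24 December 2022: 358 days → $52,500 × 3.75% × 358/365 = $1,930.9932
The Municipality of Cedarlake, 25 December – 31 December 2022: 7 days → $52,500 × 4.35% × 7/365 = $43.7979
Total = $1,974.7911

$1,974.79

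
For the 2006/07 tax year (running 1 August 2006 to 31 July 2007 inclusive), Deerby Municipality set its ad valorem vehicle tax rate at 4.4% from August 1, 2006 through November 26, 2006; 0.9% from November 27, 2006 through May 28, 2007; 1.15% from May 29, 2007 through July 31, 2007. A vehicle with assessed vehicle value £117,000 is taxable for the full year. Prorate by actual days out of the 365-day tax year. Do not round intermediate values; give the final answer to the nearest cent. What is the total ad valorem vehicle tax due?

August 1 – November 26, 2006: 118 days at 4.4% → £117,000 × 4.4% × 118/365 = £1,664.2849
November 27, 2006 – May 28, 2007: 183 days at 0.9% → £117,000 × 0.9% × 183/365 = £527.9425
May 29 – July 31, 2007: 64 days at 1.15% → £117,000 × 1.15% × 64/365 = £235.9233
Total = £2,428.1507

£2,428.15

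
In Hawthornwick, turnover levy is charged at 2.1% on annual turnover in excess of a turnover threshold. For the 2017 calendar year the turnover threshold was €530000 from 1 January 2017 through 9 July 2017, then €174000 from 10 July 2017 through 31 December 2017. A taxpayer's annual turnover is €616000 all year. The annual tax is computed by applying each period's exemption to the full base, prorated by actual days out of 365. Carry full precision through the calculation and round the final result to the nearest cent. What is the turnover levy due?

1 January – 9 July 2017: 190 days, exemption €530000 → (€616000 − €530000) × 2.1% × 190/365 = €940.1096
10 July – 31 December 2017: 175 days, exemption €174000 → (€616000 − €174000) × 2.1% × 175/365 = €4450.2740
Total = €5390.3836

€5390.38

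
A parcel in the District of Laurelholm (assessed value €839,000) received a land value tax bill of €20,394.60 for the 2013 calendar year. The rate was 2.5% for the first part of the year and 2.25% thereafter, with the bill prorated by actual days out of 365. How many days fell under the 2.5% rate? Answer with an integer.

Let d = days at the first rate; then 365 − d days at the second rate.
€839,000 × [2.5%·d + 2.25%·(365−d)] / 365 = €20,394.60
Solving gives d = 264, so the new rate took effect on September 22, 2013.

264 days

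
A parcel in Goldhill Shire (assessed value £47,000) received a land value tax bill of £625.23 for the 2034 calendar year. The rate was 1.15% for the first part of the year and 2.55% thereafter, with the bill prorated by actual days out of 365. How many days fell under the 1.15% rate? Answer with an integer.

318 days

Let d = days at the first rate; then 365 − d days at the second rate.
£47,000 × [1.15%·d + 2.55%·(365−d)] / 365 = £625.23
Solving gives d = 318, so the new rate took effect on 15 November 2034.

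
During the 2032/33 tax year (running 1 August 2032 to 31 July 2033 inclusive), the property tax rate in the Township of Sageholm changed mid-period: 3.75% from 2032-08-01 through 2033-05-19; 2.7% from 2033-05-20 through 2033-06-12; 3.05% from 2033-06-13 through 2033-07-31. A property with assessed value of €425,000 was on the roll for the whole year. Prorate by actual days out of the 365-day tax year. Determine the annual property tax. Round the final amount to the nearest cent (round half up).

€15,244.69

2032-08-01 to 2033-05-19: 292 days at 3.75% → €425,000 × 3.75% × 292/365 = €12,750.0000
2033-05-20 to 2033-06-12: 24 days at 2.7% → €425,000 × 2.7% × 24/365 = €754.5205
2033-06-13 to 2033-07-31: 49 days at 3.05% → €425,000 × 3.05% × 49/365 = €1,740.1712
Total = €15,244.6918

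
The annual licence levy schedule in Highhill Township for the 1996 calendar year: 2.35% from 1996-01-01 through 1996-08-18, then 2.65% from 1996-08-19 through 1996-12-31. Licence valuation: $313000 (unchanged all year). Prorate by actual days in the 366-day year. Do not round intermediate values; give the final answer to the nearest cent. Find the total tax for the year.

$7701.85

1996-01-01 to 1996-08-18: 231 days at 2.35% → $313000 × 2.35% × 231/366 = $4642.4057
1996-08-19 to 1996-12-31: 135 days at 2.65% → $313000 × 2.65% × 135/366 = $3059.4467
Total = $7701.8525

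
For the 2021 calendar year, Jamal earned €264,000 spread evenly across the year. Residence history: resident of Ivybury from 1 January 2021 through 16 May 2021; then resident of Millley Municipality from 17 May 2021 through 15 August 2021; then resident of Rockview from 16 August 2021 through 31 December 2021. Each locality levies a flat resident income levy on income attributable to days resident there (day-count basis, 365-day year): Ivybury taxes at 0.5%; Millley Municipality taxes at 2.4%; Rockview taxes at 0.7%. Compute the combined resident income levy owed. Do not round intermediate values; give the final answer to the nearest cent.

Ivybury, 1 January – 16 May 2021: 136 days → €264,000 × 0.5% × 136/365 = €491.8356
Millley Municipality, 17 May – 15 August 2021: 91 days → €264,000 × 2.4% × 91/365 = €1,579.6603
Rockview, 16 August – 31 December 2021: 138 days → €264,000 × 0.7% × 138/365 = €698.6959
Total = €2,770.1918

€2,770.19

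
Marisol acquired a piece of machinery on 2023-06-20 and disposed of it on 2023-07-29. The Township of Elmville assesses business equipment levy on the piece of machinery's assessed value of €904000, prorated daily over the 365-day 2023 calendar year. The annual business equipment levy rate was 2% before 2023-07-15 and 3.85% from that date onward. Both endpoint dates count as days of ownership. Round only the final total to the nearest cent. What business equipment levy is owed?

2023-06-20 to 2023-07-14: 25 days at 2% → €904000 × 2% × 25/365 = €1238.3562
2023-07-15 to 2023-07-29: 15 days at 3.85% → €904000 × 3.85% × 15/365 = €1430.3014
Total = €2668.6575

€2668.66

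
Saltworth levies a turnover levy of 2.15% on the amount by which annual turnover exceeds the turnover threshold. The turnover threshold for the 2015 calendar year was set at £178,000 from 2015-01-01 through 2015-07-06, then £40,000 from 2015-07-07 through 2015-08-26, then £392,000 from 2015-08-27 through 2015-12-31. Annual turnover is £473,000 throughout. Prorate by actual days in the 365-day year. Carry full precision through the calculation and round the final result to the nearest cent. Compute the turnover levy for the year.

2015-01-01 to 2015-07-06: 187 days, exemption £178,000 → (£473,000 − £178,000) × 2.15% × 187/365 = £3,249.4452
2015-07-07 to 2015-08-26: 51 days, exemption £40,000 → (£473,000 − £40,000) × 2.15% × 51/365 = £1,300.7795
2015-08-27 to 2015-12-31: 127 days, exemption £392,000 → (£473,000 − £392,000) × 2.15% × 127/365 = £605.9466
Total = £5,156.1712

£5,156.17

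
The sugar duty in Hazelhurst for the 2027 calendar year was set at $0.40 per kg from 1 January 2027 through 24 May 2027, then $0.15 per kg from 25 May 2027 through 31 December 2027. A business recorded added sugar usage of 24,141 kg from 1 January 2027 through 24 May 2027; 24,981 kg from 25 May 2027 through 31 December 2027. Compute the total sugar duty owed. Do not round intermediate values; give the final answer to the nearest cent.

1 January – 24 May 2027: 24,141 kg at $0.40/kg → $9,656.40
25 May – 31 December 2027: 24,981 kg at $0.15/kg → $3,747.15

$13,403.55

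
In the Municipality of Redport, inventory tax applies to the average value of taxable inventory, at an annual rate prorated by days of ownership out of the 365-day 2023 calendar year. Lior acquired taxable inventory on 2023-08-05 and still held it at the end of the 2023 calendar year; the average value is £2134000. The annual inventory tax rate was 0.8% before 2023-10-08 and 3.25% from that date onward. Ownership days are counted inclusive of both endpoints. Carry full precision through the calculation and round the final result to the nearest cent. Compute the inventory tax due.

2023-08-05 to 2023-10-07: 64 days at 0.8% → £2134000 × 0.8% × 64/365 = £2993.4466
2023-10-08 to 2023-12-31: 85 days at 3.25% → £2134000 × 3.25% × 85/365 = £16151.1644
Total = £19144.6110

£19144.61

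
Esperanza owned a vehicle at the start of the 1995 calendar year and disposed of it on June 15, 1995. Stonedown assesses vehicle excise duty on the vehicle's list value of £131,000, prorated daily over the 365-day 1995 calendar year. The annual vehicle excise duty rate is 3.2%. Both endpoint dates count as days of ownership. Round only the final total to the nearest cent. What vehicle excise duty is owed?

Days held (January 1 – June 15, 1995): 166 out of 365
Tax = £131,000 × 3.2% × 166/365 = £1,906.4986

£1,906.50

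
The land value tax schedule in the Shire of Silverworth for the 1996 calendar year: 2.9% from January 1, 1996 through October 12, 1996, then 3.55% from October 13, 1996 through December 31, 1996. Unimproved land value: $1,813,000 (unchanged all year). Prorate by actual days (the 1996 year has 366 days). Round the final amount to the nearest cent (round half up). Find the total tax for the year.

$55,152.85

January 1 – October 12, 1996: 286 days at 2.9% → $1,813,000 × 2.9% × 286/366 = $41,084.7596
October 13 – December 31, 1996: 80 days at 3.55% → $1,813,000 × 3.55% × 80/366 = $14,068.0874
Total = $55,152.8470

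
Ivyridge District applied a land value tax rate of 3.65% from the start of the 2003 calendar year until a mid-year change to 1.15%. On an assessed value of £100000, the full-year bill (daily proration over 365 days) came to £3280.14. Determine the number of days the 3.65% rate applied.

Let d = days at the first rate; then 365 − d days at the second rate.
£100000 × [3.65%·d + 1.15%·(365−d)] / 365 = £3280.14
Solving gives d = 311, so the new rate took effect on 8 Nov 2003.

311 days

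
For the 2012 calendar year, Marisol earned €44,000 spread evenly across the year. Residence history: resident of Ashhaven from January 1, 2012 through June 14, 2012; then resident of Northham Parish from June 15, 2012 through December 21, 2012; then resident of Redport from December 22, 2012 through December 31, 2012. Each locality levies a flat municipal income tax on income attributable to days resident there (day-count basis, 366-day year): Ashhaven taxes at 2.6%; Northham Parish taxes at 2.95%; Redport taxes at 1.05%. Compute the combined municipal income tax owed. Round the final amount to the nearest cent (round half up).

€1,205.31

Ashhaven, January 1 – June 14, 2012: 166 days → €44,000 × 2.6% × 166/366 = €518.8634
Northham Parish, June 15 – December 21, 2012: 190 days → €44,000 × 2.95% × 190/366 = €673.8251
Redport, December 22 – December 31, 2012: 10 days → €44,000 × 1.05% × 10/366 = €12.6230
Total = €1,205.3115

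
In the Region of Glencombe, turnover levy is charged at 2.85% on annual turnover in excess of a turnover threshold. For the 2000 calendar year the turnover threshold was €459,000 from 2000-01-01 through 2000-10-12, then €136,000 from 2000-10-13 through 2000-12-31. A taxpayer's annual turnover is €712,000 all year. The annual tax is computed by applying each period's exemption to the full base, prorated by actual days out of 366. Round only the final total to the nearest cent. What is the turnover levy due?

€9,222.63

2000-01-01 to 2000-10-12: 286 days, exemption €459,000 → (€712,000 − €459,000) × 2.85% × 286/366 = €5,634.4344
2000-10-13 to 2000-12-31: 80 days, exemption €136,000 → (€712,000 − €136,000) × 2.85% × 80/366 = €3,588.1967
Total = €9,222.6311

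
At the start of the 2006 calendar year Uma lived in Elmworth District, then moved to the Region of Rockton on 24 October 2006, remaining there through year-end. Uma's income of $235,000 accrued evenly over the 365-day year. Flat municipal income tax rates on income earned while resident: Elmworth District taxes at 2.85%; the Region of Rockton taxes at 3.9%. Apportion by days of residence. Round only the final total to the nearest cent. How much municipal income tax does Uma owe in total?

Elmworth District, 1 January – 23 October 2006: 296 days → $235,000 × 2.85% × 296/365 = $5,431.3973
The Region of Rockton, 24 October – 31 December 2006: 69 days → $235,000 × 3.9% × 69/365 = $1,732.5616
Total = $7,163.9589

$7,163.96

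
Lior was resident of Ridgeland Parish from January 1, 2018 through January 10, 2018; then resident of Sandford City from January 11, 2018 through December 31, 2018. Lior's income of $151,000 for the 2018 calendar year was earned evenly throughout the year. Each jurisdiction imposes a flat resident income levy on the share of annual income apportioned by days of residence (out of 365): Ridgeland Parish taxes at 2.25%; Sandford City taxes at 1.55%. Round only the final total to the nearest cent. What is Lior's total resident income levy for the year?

$2,369.46

Ridgeland Parish, January 1 – January 10, 2018: 10 days → $151,000 × 2.25% × 10/365 = $93.0822
Sandford City, January 11 – December 31, 2018: 355 days → $151,000 × 1.55% × 355/365 = $2,276.3767
Total = $2,369.4589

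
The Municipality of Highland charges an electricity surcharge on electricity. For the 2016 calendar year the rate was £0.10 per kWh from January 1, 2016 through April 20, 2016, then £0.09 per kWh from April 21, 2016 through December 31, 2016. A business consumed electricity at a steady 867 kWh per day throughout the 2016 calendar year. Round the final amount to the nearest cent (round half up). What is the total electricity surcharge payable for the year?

January 1 – April 20, 2016: 111 days × 867 kWh/day = 96,237 kWh at £0.10/kWh → £9,623.70
April 21 – December 31, 2016: 255 days × 867 kWh/day = 221,085 kWh at £0.09/kWh → £19,897.65

£29,521.35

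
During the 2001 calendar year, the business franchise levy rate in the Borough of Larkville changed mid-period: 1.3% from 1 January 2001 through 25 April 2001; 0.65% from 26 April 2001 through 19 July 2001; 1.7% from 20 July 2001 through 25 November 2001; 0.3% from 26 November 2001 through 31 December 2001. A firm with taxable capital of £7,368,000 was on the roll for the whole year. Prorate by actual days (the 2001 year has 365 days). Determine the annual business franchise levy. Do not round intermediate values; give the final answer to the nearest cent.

£87,780.13

1 January – 25 April 2001: 115 days at 1.3% → £7,368,000 × 1.3% × 115/365 = £30,178.5205
26 April – 19 July 2001: 85 days at 0.65% → £7,368,000 × 0.65% × 85/365 = £11,152.9315
20 July – 25 November 2001: 129 days at 1.7% → £7,368,000 × 1.7% × 129/365 = £44,268.5589
26 November – 31 December 2001: 36 days at 0.3% → £7,368,000 × 0.3% × 36/365 = £2,180.1205
Total = £87,780.1315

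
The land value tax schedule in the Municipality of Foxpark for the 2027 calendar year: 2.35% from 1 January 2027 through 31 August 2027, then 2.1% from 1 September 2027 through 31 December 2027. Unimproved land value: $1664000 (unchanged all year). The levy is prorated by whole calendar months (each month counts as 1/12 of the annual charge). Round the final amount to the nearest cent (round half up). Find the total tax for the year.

1 January – 31 August 2027: 8 months at 2.35% → $1664000 × 2.35% × 8/12 = $26069.3333
1 September – 31 December 2027: 4 months at 2.1% → $1664000 × 2.1% × 4/12 = $11648.0000
Total = $37717.3333

$37717.33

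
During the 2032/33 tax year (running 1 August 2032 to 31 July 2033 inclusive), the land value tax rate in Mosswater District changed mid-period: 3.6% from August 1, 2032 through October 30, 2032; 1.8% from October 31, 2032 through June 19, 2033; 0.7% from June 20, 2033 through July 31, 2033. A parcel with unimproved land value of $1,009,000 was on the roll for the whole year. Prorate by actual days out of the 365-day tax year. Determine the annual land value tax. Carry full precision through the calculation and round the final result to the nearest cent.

August 1 – October 30, 2032: 91 days at 3.6% → $1,009,000 × 3.6% × 91/365 = $9,056.1205
October 31, 2032 – June 19, 2033: 232 days at 1.8% → $1,009,000 × 1.8% × 232/365 = $11,544.0658
June 20 – July 31, 2033: 42 days at 0.7% → $1,009,000 × 0.7% × 42/365 = $812.7288
Total = $21,412.9151

$21,412.92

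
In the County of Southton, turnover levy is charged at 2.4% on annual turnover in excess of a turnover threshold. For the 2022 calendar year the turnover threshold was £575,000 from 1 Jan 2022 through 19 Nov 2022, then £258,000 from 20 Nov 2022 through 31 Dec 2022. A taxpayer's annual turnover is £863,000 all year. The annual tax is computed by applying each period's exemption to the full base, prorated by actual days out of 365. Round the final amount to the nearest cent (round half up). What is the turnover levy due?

£7,787.44

1 Jan – 19 Nov 2022: 323 days, exemption £575,000 → (£863,000 − £575,000) × 2.4% × 323/365 = £6,116.6466
20 Nov – 31 Dec 2022: 42 days, exemption £258,000 → (£863,000 − £258,000) × 2.4% × 42/365 = £1,670.7945
Total = £7,787.4411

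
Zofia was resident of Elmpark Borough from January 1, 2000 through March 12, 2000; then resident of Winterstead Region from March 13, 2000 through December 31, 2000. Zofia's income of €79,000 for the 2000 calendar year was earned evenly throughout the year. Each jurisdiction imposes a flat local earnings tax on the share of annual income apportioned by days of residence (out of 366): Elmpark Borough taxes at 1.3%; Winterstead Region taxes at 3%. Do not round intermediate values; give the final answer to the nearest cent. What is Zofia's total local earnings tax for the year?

€2,105.80

Elmpark Borough, January 1 – March 12, 2000: 72 days → €79,000 × 1.3% × 72/366 = €202.0328
Winterstead Region, March 13 – December 31, 2000: 294 days → €79,000 × 3% × 294/366 = €1,903.7705
Total = €2,105.8033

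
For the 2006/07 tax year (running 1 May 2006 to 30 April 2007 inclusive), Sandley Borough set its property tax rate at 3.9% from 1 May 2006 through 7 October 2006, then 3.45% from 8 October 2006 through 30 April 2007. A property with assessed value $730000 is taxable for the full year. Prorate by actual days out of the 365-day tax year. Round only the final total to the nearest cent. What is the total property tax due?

1 May – 7 October 2006: 160 days at 3.9% → $730000 × 3.9% × 160/365 = $12480.0000
8 October 2006 – 30 April 2007: 205 days at 3.45% → $730000 × 3.45% × 205/365 = $14145.0000
Total = $26625.0000

$26625.00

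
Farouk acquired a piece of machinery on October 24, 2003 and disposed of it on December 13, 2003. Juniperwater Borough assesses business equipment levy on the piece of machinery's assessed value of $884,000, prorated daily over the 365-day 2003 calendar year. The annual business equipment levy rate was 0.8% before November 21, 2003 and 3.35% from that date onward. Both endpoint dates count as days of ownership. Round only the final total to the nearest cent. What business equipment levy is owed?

$2,408.60

October 24 – November 20, 2003: 28 days at 0.8% → $884,000 × 0.8% × 28/365 = $542.5096
November 21 – December 13, 2003: 23 days at 3.35% → $884,000 × 3.35% × 23/365 = $1,866.0877
Total = $2,408.5973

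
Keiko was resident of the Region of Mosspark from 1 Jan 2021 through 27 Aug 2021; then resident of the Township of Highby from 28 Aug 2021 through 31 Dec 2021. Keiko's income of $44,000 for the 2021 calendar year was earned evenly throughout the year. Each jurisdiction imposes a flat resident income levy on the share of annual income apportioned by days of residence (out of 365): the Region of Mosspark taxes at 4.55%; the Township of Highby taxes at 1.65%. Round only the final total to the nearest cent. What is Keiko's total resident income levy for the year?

The Region of Mosspark, 1 Jan – 27 Aug 2021: 239 days → $44,000 × 4.55% × 239/365 = $1,310.8986
The Township of Highby, 28 Aug – 31 Dec 2021: 126 days → $44,000 × 1.65% × 126/365 = $250.6192
Total = $1,561.5178

$1,561.52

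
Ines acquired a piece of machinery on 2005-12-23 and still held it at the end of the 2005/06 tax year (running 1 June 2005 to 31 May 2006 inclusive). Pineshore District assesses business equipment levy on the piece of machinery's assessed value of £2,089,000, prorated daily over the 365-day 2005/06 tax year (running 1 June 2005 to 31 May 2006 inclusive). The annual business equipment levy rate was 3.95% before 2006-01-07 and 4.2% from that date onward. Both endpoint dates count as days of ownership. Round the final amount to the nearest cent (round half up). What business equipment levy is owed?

£38,245.87

2005-12-23 to 2006-01-06: 15 days at 3.95% → £2,089,000 × 3.95% × 15/365 = £3,391.0479
2006-01-07 to 2006-05-31: 145 days at 4.2% → £2,089,000 × 4.2% × 145/365 = £34,854.8219
Total = £38,245.8699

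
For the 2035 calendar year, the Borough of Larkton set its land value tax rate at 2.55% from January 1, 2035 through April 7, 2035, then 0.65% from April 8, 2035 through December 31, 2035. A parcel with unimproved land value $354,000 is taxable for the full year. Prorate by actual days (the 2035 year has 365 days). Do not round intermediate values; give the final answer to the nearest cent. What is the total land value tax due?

$4,088.46

January 1 – April 7, 2035: 97 days at 2.55% → $354,000 × 2.55% × 97/365 = $2,398.9562
April 8 – December 31, 2035: 268 days at 0.65% → $354,000 × 0.65% × 268/365 = $1,689.5014
Total = $4,088.4575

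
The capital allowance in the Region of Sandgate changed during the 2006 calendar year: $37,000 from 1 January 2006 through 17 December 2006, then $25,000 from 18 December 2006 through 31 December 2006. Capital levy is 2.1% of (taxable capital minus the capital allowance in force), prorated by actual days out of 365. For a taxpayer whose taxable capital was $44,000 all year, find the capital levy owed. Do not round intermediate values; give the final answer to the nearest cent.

$156.67

1 January – 17 December 2006: 351 days, exemption $37,000 → ($44,000 − $37,000) × 2.1% × 351/365 = $141.3616
18 December – 31 December 2006: 14 days, exemption $25,000 → ($44,000 − $25,000) × 2.1% × 14/365 = $15.3041
Total = $156.6658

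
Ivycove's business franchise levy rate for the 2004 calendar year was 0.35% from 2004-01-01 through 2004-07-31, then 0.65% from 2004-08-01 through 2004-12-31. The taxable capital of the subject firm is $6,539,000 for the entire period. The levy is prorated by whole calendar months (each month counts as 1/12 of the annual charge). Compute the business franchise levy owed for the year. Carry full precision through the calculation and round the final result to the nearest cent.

2004-01-01 to 2004-07-31: 7 months at 0.35% → $6,539,000 × 0.35% × 7/12 = $13,350.4583
2004-08-01 to 2004-12-31: 5 months at 0.65% → $6,539,000 × 0.65% × 5/12 = $17,709.7917
Total = $31,060.2500

$31,060.25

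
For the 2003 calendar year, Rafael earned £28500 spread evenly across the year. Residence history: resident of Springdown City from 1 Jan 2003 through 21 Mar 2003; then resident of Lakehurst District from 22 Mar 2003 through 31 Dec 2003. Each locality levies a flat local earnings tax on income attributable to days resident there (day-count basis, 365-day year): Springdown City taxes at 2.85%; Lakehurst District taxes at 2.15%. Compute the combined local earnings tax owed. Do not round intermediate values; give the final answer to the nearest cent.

£656.48

Springdown City, 1 Jan – 21 Mar 2003: 80 days → £28500 × 2.85% × 80/365 = £178.0274
Lakehurst District, 22 Mar – 31 Dec 2003: 285 days → £28500 × 2.15% × 285/365 = £478.4486
Total = £656.4760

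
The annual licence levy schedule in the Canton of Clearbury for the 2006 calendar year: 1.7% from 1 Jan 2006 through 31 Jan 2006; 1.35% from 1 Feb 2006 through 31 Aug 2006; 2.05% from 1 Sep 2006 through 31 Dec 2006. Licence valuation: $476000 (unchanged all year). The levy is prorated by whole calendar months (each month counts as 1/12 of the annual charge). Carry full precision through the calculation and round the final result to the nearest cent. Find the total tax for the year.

$7675.50

1 Jan – 31 Jan 2006: 1 month at 1.7% → $476000 × 1.7% × 1/12 = $674.3333
1 Feb – 31 Aug 2006: 7 months at 1.35% → $476000 × 1.35% × 7/12 = $3748.5000
1 Sep – 31 Dec 2006: 4 months at 2.05% → $476000 × 2.05% × 4/12 = $3252.6667
Total = $7675.5000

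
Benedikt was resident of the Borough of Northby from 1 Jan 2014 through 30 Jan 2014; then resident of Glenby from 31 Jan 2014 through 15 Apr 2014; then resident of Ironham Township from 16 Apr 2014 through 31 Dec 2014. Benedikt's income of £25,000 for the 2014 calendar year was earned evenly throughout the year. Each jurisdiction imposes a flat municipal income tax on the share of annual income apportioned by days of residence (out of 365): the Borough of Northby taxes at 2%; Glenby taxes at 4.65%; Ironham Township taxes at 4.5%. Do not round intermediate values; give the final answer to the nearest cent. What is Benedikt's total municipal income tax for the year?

£1,081.34

The Borough of Northby, 1 Jan – 30 Jan 2014: 30 days → £25,000 × 2% × 30/365 = £41.0959
Glenby, 31 Jan – 15 Apr 2014: 75 days → £25,000 × 4.65% × 75/365 = £238.8699
Ironham Township, 16 Apr – 31 Dec 2014: 260 days → £25,000 × 4.5% × 260/365 = £801.3699
Total = £1,081.3356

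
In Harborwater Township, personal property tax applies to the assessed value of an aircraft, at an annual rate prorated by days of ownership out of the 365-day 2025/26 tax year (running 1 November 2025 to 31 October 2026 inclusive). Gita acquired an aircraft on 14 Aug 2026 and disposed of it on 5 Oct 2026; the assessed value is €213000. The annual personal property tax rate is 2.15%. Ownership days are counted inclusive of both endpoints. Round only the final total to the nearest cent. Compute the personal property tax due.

€664.97

Days held (14 Aug – 5 Oct 2026): 53 out of 365
Tax = €213000 × 2.15% × 53/365 = €664.9685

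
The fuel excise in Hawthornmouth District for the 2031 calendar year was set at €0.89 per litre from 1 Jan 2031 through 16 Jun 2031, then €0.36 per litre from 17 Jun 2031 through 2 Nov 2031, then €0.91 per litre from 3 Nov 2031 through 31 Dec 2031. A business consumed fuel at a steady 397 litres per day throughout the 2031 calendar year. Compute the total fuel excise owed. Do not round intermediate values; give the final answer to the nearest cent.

€100186.92

1 Jan – 16 Jun 2031: 167 days × 397 litres/day = 66,299 litres at €0.89/litre → €59006.11
17 Jun – 2 Nov 2031: 139 days × 397 litres/day = 55,183 litres at €0.36/litre → €19865.88
3 Nov – 31 Dec 2031: 59 days × 397 litres/day = 23,423 litres at €0.91/litre → €21314.93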